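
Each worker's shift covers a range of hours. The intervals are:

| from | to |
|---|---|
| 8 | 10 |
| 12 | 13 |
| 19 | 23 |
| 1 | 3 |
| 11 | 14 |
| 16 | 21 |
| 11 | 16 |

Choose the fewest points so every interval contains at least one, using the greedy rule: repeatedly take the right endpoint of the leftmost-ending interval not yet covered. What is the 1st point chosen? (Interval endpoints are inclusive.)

Sorted: [1,3] [8,10] [12,13] [11,14] [11,16] [16,21] [19,23]
{[1,3]} hit by 3; {[8,10]} hit by 10; {[12,13],[11,14],[11,16]} hit by 13; {[16,21],[19,23]} hit by 21.
Points: 3, 10, 13, 21 (4 total).

3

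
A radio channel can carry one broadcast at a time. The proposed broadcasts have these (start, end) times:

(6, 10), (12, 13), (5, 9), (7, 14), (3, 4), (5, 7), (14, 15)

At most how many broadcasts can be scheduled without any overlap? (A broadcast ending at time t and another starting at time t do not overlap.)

Sort by end time and greedily take each interval whose start is ≥ the last chosen end.
By end time: (3,4), (5,7), (5,9), (6,10), (12,13), (7,14), (14,15).
Pick (3,4); next start ≥ 4 → (5,7); next start ≥ 7 → (12,13); next start ≥ 13 → (14,15).
Selected 4 broadcasts.

4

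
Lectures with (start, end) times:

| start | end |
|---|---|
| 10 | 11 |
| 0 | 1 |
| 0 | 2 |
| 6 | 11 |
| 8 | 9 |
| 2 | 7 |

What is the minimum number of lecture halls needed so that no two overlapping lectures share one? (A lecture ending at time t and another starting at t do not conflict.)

starts: [0, 0, 2, 6, 8, 10]
ends:   [1, 2, 7, 9, 11, 11]
s0→1 s0→2  — peak 2.

2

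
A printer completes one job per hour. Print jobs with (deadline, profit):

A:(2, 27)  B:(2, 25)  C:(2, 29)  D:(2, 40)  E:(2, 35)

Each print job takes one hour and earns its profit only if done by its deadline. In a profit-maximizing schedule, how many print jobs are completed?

2

Sort by profit descending; place each in the latest free slot ≤ its deadline.
By profit: D(d2,40), E(d2,35), C(d2,29), A(d2,27), B(d2,25)
D→slot 2; E→slot 1; C skipped; A skipped; B skipped.
2 of 5 scheduled.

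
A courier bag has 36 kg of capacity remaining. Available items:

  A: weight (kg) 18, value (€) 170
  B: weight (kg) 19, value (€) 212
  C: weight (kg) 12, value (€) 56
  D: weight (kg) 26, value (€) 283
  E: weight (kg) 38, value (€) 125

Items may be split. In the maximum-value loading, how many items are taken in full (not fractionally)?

Greedy by value/weight ratio, highest first.
Order: B (212/19=11.16) > D (283/26=10.88) > A (170/18=9.44) > C (56/12=4.67) > E (125/38=3.29)
Fill: take B (19 @ 212) → take 17/26 of D → 185.04; 36/36 used.
1 item(s) taken whole; one partial (take 17/26 of D).

1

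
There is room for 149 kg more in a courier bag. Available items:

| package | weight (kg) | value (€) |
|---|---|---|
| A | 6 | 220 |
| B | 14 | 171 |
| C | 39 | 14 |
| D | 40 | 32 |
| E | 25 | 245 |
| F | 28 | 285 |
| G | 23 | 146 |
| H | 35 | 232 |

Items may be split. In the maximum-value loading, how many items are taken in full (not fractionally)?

6

Ratios (sorted): A 36.67, B 12.21, F 10.18, E 9.80, H 6.63, G 6.35, D 0.80, C 0.36
take A (6 @ 220); take B (14 @ 171); take F (28 @ 285); take E (25 @ 245); take H (35 @ 232); take G (23 @ 146); take 18/40 of D → 14.40. Capacity used 149/149.
6 item(s) taken whole; one partial (take 18/40 of D).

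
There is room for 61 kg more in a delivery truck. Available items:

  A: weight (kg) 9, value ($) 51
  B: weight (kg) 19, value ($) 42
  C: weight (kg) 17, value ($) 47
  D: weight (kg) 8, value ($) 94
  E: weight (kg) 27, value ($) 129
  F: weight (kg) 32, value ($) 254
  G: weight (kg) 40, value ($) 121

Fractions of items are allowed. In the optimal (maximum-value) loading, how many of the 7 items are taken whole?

3

Greedy by value/weight ratio, highest first.
Order: D (94/8=11.75) > F (254/32=7.94) > A (51/9=5.67) > E (129/27=4.78) > G (121/40=3.02) > C (47/17=2.76) > B (42/19=2.21)
Fill: take D (8 @ 94) → take F (32 @ 254) → take A (9 @ 51) → take 12/27 of E → 57.33; 61/61 used.
3 item(s) taken whole; one partial (take 12/27 of E).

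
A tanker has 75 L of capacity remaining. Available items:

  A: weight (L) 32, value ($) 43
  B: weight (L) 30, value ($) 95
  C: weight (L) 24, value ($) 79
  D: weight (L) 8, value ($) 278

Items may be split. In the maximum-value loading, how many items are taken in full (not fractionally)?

3

Order: D (278/8=34.75) > C (79/24=3.29) > B (95/30=3.17) > A (43/32=1.34)
Fill: take D (8 @ 278) → take C (24 @ 79) → take B (30 @ 95) → take 13/32 of A → 17.47; 75/75 used.
3 item(s) taken whole; one partial (take 13/32 of A).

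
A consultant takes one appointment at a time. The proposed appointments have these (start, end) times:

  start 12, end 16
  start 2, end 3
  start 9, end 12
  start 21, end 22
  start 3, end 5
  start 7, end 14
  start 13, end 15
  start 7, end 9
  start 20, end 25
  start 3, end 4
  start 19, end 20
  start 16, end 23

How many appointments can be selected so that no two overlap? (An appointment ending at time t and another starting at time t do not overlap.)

7

By end time: (2,3), (3,4), (3,5), (7,9), (9,12), (7,14), (13,15), (12,16), (19,20), (21,22), (16,23), (20,25).
Pick (2,3); next start ≥ 3 → (3,4); next start ≥ 4 → (7,9); next start ≥ 9 → (9,12); next start ≥ 12 → (13,15); next start ≥ 15 → (19,20); next start ≥ 20 → (21,22).
Selected 7 appointments.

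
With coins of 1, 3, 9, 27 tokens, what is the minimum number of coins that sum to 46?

4

46 = 1×27 + 2×9 + 1×1
Total coins = 1 + 2 + 1 = 4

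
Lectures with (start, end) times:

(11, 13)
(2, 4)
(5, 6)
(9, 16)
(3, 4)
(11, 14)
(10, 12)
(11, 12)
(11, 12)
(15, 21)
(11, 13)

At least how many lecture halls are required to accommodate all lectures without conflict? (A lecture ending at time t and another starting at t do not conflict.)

7

Events (time:±→running): 2:+→1 3:+→2 4:-→1 4:-→0 5:+→1 6:-→0 9:+→1 10:+→2 11:+→3 11:+→4 11:+→5 11:+→6 11:+→7 … peak 7.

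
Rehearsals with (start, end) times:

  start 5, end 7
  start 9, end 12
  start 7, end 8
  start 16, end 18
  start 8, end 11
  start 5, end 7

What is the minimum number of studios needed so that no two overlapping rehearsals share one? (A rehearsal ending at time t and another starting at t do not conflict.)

Count concurrent intervals with a sweep; the peak is the room count.
Events (time:±→running): 5:+→1 5:+→2 … peak 2.

2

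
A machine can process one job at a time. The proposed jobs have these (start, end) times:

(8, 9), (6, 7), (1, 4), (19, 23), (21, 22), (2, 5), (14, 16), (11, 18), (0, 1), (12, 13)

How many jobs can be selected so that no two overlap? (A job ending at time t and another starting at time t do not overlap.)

Greedy by earliest finish: after sorting by end time, pick each interval compatible with the last pick.
By end time: (0,1), (1,4), (2,5), (6,7), (8,9), (12,13), (14,16), (11,18), (21,22), (19,23).
Pick (0,1); next start ≥ 1 → (1,4); next start ≥ 4 → (6,7); next start ≥ 7 → (8,9); next start ≥ 9 → (12,13); next start ≥ 13 → (14,16); next start ≥ 16 → (21,22).
Selected 7 jobs.

7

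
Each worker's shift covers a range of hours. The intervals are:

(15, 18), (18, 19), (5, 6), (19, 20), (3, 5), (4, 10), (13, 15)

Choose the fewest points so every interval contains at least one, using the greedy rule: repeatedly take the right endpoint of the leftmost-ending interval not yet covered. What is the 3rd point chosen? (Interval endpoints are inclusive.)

By right end: [3,5]  [5,6]  [4,10]  [13,15]  [15,18]  [18,19]  [19,20]
[3,5] uncovered → point at 5; [13,15] uncovered → point at 15; [18,19] uncovered → point at 19.
Points: 5, 15, 19 (3 total).

19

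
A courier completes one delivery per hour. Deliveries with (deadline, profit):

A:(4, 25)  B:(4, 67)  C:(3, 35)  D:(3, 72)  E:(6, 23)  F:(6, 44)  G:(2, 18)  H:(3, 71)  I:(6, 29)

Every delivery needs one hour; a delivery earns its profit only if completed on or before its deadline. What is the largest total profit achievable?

318

Take jobs in profit order; each goes to the latest open slot no later than its deadline.
Profit order: D=72 H=71 B=67 F=44 C=35 I=29 A=25 E=23 G=18
Assign: D→slot 3, H→slot 2, B→slot 4, F→slot 6, C→slot 1, I→slot 5, A skipped, E skipped, G skipped.
Slots: [1:C] [2:H] [3:D] [4:B] [5:I] [6:F]
Profit = 35 + 71 + 72 + 67 + 29 + 44 = 318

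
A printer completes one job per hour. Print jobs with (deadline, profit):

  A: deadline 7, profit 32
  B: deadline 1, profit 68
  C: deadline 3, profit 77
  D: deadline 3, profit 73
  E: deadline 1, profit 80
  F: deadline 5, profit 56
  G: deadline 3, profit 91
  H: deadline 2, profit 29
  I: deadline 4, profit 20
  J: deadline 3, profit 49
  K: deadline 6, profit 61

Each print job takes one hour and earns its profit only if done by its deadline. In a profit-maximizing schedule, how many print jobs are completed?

7

By profit: G(d3,91), E(d1,80), C(d3,77), D(d3,73), B(d1,68), K(d6,61), F(d5,56), J(d3,49), A(d7,32), H(d2,29), I(d4,20)
G→slot 3; E→slot 1; C→slot 2; D skipped; B skipped; K→slot 6; F→slot 5; J skipped; A→slot 7; H skipped; I→slot 4.
7 of 11 scheduled.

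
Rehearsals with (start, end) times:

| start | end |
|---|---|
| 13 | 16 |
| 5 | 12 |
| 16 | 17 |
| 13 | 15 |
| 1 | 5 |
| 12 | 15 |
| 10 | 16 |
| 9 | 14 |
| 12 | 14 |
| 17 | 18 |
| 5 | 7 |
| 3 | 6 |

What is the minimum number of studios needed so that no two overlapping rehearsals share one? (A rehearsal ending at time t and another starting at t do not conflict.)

Count concurrent intervals with a sweep; the peak is the room count.
starts: [1, 3, 5, 5, 9, 10, 12, 12, 13, 13, 16, 17]
ends:   [5, 6, 7, 12, 14, 14, 15, 15, 16, 16, 17, 18]
s1→1 s3→2 e5→1 s5→2 s5→3 e6→2 e7→1 s9→2 s10→3 e12→2 s12→3 s12→4 s13→5 s13→6  — peak 6.

6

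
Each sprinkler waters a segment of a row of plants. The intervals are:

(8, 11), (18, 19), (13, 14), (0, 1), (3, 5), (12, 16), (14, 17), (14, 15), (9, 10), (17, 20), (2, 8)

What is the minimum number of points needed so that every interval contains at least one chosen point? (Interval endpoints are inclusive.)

Sorted: [0,1] [3,5] [2,8] [9,10] [8,11] [13,14] [14,15] [12,16] [14,17] [18,19] [17,20]
{[0,1]} hit by 1; {[3,5],[2,8]} hit by 5; {[9,10],[8,11]} hit by 10; {[13,14],[14,15],[12,16],[14,17]} hit by 14; {[18,19],[17,20]} hit by 19.
Points: 1, 5, 10, 14, 19 (5 total).

5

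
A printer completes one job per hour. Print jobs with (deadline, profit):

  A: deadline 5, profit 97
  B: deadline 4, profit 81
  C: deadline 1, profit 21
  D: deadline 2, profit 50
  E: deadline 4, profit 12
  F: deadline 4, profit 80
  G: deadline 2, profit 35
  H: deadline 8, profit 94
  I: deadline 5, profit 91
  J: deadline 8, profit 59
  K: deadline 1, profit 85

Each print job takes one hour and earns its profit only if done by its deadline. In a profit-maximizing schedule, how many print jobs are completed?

Take jobs in profit order; each goes to the latest open slot no later than its deadline.
By profit: A(d5,97), H(d8,94), I(d5,91), K(d1,85), B(d4,81), F(d4,80), J(d8,59), D(d2,50), G(d2,35), C(d1,21), E(d4,12)
A→slot 5; H→slot 8; I→slot 4; K→slot 1; B→slot 3; F→slot 2; J→slot 7; D skipped; G skipped; C skipped; E skipped.
7 of 11 scheduled.

7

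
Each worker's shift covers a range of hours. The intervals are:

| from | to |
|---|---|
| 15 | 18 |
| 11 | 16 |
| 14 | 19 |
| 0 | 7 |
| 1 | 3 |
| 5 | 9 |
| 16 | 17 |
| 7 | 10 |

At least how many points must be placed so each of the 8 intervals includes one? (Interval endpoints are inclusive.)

3

Process intervals by earliest right end; each time one isn't hit yet, stab at its right endpoint.
By right end: [1,3]  [0,7]  [5,9]  [7,10]  [11,16]  [16,17]  [15,18]  [14,19]
[1,3] uncovered → point at 3; [5,9] uncovered → point at 9; [11,16] uncovered → point at 16.
Points: 3, 9, 16 (3 total).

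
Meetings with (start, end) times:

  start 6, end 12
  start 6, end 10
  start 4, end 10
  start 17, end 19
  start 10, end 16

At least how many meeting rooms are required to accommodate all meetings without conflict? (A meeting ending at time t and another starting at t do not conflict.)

3

Count concurrent intervals with a sweep; the peak is the room count.
Events (time:±→running): 4:+→1 6:+→2 6:+→3 … peak 3.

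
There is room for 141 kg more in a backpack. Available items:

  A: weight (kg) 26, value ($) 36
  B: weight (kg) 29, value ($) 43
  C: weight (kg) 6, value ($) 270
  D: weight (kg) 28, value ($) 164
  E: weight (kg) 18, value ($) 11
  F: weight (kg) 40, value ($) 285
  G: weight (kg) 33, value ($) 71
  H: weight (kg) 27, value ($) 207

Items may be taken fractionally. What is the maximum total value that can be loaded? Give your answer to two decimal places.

Sort by value per unit weight and fill in that order.
Order: C (270/6=45.00) > H (207/27=7.67) > F (285/40=7.12) > D (164/28=5.86) > G (71/33=2.15) > B (43/29=1.48) > A (36/26=1.38) > E (11/18=0.61)
Fill: take C (6 @ 270) → take H (27 @ 207) → take F (40 @ 285) → take D (28 @ 164) → take G (33 @ 71) → take 7/29 of B → 10.38; 141/141 used.
Total value = 1007.38

1007.38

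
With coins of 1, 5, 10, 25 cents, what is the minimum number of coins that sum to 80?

80 = 3×25 + 1×5
Total coins = 3 + 1 = 4

4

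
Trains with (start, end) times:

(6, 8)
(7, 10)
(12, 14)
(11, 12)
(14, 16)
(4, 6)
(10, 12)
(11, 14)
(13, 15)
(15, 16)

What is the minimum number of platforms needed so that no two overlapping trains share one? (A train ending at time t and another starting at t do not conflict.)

starts: [4, 6, 7, 10, 11, 11, 12, 13, 14, 15]
ends:   [6, 8, 10, 12, 12, 14, 14, 15, 16, 16]
s4→1 e6→0 s6→1 s7→2 e8→1 e10→0 s10→1 s11→2 s11→3  — peak 3.

3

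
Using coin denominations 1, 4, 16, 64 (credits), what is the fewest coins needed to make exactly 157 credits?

7

157 = 2×64 + 1×16 + 3×4 + 1×1
Total coins = 2 + 1 + 3 + 1 = 7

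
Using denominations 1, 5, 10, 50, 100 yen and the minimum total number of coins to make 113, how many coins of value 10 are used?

1

113 = 1×100 + 1×10 + 3×1
Count of 10: 1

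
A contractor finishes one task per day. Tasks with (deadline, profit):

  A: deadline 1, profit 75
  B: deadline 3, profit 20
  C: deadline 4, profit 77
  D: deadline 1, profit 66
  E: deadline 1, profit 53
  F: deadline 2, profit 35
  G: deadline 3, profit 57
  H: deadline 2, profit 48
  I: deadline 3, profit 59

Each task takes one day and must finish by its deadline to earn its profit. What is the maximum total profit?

268

By profit: C(d4,77), A(d1,75), D(d1,66), I(d3,59), G(d3,57), E(d1,53), H(d2,48), F(d2,35), B(d3,20)
C→slot 4; A→slot 1; D skipped; I→slot 3; G→slot 2; E skipped; H skipped; F skipped; B skipped.
Profit = 75 + 57 + 59 + 77 = 268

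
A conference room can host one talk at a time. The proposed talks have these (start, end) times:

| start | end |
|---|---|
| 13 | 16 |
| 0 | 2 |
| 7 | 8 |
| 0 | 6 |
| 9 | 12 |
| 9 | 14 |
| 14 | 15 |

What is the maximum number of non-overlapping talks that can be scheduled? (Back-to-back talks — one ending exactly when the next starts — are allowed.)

4

By end time: (0,2), (0,6), (7,8), (9,12), (9,14), (14,15), (13,16).
Pick (0,2); next start ≥ 2 → (7,8); next start ≥ 8 → (9,12); next start ≥ 12 → (14,15).
Selected 4 talks.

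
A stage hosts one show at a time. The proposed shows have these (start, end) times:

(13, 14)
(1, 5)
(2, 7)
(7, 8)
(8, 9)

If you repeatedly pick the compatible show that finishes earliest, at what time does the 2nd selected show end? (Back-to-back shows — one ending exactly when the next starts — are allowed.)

Sort by end time and greedily take each interval whose start is ≥ the last chosen end.
By end time: (1,5), (2,7), (7,8), (8,9), (13,14).
Pick (1,5); next start ≥ 5 → (7,8); next start ≥ 8 → (8,9); next start ≥ 9 → (13,14).
Selected: (1,5) (7,8) (8,9) (13,14)

8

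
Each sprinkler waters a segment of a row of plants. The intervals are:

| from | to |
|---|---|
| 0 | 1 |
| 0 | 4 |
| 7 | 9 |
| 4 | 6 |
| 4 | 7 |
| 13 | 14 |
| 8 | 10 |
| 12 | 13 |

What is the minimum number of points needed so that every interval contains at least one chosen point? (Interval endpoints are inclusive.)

4

Sort by right endpoint; whenever an interval is uncovered, place a point at its right end.
By right end: [0,1]  [0,4]  [4,6]  [4,7]  [7,9]  [8,10]  [12,13]  [13,14]
[0,1] uncovered → point at 1; [4,6] uncovered → point at 6; [7,9] uncovered → point at 9; [12,13] uncovered → point at 13.
Points: 1, 6, 9, 13 (4 total).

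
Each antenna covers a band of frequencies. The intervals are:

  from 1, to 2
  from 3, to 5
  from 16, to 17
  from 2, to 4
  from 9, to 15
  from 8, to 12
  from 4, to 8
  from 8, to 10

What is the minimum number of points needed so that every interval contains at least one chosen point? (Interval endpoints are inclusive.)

4

Sort by right endpoint; whenever an interval is uncovered, place a point at its right end.
Sorted: [1,2] [2,4] [3,5] [4,8] [8,10] [8,12] [9,15] [16,17]
{[1,2],[2,4]} hit by 2; {[3,5],[4,8]} hit by 5; {[8,10],[8,12],[9,15]} hit by 10; {[16,17]} hit by 17.
Points: 2, 5, 10, 17 (4 total).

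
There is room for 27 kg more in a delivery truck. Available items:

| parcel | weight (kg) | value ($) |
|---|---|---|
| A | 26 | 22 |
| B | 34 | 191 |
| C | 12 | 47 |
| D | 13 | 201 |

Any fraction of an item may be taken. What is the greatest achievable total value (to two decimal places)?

279.65

Sort by value per unit weight and fill in that order.
Ratios (sorted): D 15.46, B 5.62, C 3.92, A 0.85
take D (13 @ 201); take 14/34 of B → 78.65. Capacity used 27/27.
Total value = 279.65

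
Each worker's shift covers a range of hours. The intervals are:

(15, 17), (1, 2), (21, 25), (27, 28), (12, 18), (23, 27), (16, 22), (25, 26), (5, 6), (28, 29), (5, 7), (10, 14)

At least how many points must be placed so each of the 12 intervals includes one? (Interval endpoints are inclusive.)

By right end: [1,2]  [5,6]  [5,7]  [10,14]  [15,17]  [12,18]  [16,22]  [21,25]  [25,26]  [23,27]  [27,28]  [28,29]
[1,2] uncovered → point at 2; [5,6] uncovered → point at 6; [10,14] uncovered → point at 14; [15,17] uncovered → point at 17; [21,25] uncovered → point at 25; [27,28] uncovered → point at 28.
Points: 2, 6, 14, 17, 25, 28 (6 total).

6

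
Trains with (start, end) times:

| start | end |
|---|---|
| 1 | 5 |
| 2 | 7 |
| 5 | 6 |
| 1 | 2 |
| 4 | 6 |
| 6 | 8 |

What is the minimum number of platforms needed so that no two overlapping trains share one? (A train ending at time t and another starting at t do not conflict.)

3

The answer is the maximum number of intervals overlapping at any instant.
Events (time:±→running): 1:+→1 1:+→2 2:-→1 2:+→2 4:+→3 … peak 3.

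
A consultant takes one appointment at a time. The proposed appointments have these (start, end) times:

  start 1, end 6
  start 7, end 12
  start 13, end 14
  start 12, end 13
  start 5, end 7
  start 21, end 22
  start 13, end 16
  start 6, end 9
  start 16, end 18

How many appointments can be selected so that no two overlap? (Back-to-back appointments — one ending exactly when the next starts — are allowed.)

6

Greedy by earliest finish: after sorting by end time, pick each interval compatible with the last pick.
Sorted by end: (1,6)  (5,7)  (6,9)  (7,12)  (12,13)  (13,14)  (13,16)  (16,18)  (21,22)
take (1,6); take (6,9); skip (7,12); take (12,13); take (13,14); take (16,18); take (21,22).
Selected 6 appointments.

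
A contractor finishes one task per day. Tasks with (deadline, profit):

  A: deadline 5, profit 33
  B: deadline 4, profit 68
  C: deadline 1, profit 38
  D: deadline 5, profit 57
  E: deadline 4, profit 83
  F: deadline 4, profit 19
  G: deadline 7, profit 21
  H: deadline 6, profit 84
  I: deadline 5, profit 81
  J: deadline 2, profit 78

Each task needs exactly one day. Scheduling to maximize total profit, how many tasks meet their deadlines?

7

Profit order: H=84 E=83 I=81 J=78 B=68 D=57 C=38 A=33 G=21 F=19
Assign: H→slot 6, E→slot 4, I→slot 5, J→slot 2, B→slot 3, D→slot 1, C skipped, A skipped, G→slot 7, F skipped.
Slots: [1:D] [2:J] [3:B] [4:E] [5:I] [6:H] [7:G]
7 of 10 scheduled.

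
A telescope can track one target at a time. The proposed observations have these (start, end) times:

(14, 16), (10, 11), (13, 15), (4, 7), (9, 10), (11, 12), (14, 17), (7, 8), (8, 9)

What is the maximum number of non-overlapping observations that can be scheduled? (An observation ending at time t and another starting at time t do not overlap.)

Sorted by end: (4,7)  (7,8)  (8,9)  (9,10)  (10,11)  (11,12)  (13,15)  (14,16)  (14,17)
take (4,7); take (7,8); take (8,9); take (9,10); take (10,11); take (11,12); take (13,15); skip (14,16).
Selected 7 observations.

7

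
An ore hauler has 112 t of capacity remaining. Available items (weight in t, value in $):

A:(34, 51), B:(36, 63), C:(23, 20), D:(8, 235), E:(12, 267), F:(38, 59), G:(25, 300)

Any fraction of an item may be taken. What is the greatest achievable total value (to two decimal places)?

913.13

Sort by value per unit weight and fill in that order.
Order: D (235/8=29.38) > E (267/12=22.25) > G (300/25=12.00) > B (63/36=1.75) > F (59/38=1.55) > A (51/34=1.50) > C (20/23=0.87)
Fill: take D (8 @ 235) → take E (12 @ 267) → take G (25 @ 300) → take B (36 @ 63) → take 31/38 of F → 48.13; 112/112 used.
Total value = 913.13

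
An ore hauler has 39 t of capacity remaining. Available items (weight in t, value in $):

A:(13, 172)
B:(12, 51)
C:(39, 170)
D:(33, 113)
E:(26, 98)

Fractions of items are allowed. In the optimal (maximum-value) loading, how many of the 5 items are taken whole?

1

Greedy by value/weight ratio, highest first.
Order: A (172/13=13.23) > C (170/39=4.36) > B (51/12=4.25) > E (98/26=3.77) > D (113/33=3.42)
Fill: take A (13 @ 172) → take 26/39 of C → 113.33; 39/39 used.
1 item(s) taken whole; one partial (take 26/39 of C).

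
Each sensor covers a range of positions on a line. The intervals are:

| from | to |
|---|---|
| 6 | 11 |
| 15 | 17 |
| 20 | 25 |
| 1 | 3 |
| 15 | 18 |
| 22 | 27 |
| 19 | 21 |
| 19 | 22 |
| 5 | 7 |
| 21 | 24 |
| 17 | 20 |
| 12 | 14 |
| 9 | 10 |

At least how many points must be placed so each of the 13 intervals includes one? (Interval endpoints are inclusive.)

7

By right end: [1,3]  [5,7]  [9,10]  [6,11]  [12,14]  [15,17]  [15,18]  [17,20]  [19,21]  [19,22]  [21,24]  [20,25]  [22,27]
[1,3] uncovered → point at 3; [5,7] uncovered → point at 7; [9,10] uncovered → point at 10; [12,14] uncovered → point at 14; [15,17] uncovered → point at 17; [19,21] uncovered → point at 21; [22,27] uncovered → point at 27.
Points: 3, 7, 10, 14, 17, 21, 27 (7 total).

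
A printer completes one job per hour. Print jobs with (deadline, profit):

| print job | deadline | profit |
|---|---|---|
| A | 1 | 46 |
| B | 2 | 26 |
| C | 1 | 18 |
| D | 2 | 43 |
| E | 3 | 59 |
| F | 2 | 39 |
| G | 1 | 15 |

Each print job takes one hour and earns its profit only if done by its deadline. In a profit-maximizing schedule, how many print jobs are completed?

Take jobs in profit order; each goes to the latest open slot no later than its deadline.
Profit order: E=59 A=46 D=43 F=39 B=26 C=18 G=15
Assign: E→slot 3, A→slot 1, D→slot 2, F skipped, B skipped, C skipped, G skipped.
Slots: [1:A] [2:D] [3:E]
3 of 7 scheduled.

3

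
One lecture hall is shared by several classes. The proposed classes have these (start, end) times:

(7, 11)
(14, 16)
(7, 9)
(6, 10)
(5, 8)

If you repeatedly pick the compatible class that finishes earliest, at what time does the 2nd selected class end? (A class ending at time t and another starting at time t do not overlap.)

Order by finish time; keep every interval that doesn't clash with the previous kept one.
By end time: (5,8), (7,9), (6,10), (7,11), (14,16).
Pick (5,8); next start ≥ 8 → (14,16).
Selected: (5,8) (14,16)

16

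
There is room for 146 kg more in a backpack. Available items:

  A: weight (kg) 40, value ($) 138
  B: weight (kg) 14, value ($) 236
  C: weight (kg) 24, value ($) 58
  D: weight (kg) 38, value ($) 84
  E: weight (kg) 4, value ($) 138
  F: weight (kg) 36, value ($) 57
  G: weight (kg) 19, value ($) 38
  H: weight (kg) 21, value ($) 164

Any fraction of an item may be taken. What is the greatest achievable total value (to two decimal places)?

828.00

Order: E (138/4=34.50) > B (236/14=16.86) > H (164/21=7.81) > A (138/40=3.45) > C (58/24=2.42) > D (84/38=2.21) > G (38/19=2.00) > F (57/36=1.58)
Fill: take E (4 @ 138) → take B (14 @ 236) → take H (21 @ 164) → take A (40 @ 138) → take C (24 @ 58) → take D (38 @ 84) → take 5/19 of G → 10.00; 146/146 used.
Total value = 828.00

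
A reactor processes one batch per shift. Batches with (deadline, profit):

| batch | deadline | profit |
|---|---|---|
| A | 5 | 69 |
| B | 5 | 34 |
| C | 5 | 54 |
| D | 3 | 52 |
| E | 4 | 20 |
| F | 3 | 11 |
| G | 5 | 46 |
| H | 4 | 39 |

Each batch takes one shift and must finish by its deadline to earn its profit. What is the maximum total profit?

Profit order: A=69 C=54 D=52 G=46 H=39 B=34 E=20 F=11
Assign: A→slot 5, C→slot 4, D→slot 3, G→slot 2, H→slot 1, B skipped, E skipped, F skipped.
Slots: [1:H] [2:G] [3:D] [4:C] [5:A]
Profit = 39 + 46 + 52 + 54 + 69 = 260

260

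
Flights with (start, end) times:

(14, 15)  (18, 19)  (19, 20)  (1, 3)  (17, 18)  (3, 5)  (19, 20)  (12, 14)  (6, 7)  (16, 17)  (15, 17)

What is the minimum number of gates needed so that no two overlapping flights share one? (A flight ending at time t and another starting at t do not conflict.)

2

Count concurrent intervals with a sweep; the peak is the room count.
starts: [1, 3, 6, 12, 14, 15, 16, 17, 18, 19, 19]
ends:   [3, 5, 7, 14, 15, 17, 17, 18, 19, 20, 20]
s1→1 e3→0 s3→1 e5→0 s6→1 e7→0 s12→1 e14→0 s14→1 e15→0 s15→1 s16→2  — peak 2.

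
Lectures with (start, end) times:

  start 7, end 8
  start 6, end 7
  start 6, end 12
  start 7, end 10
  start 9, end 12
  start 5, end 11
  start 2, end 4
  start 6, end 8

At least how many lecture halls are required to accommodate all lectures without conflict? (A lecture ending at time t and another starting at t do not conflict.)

starts: [2, 5, 6, 6, 6, 7, 7, 9]
ends:   [4, 7, 8, 8, 10, 11, 12, 12]
s2→1 e4→0 s5→1 s6→2 s6→3 s6→4 e7→3 s7→4 s7→5  — peak 5.

5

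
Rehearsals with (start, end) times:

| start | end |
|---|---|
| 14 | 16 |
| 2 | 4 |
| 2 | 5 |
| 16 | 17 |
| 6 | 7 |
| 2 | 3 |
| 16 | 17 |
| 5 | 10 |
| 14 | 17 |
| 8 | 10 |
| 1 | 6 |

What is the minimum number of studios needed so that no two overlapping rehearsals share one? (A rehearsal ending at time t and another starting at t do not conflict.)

Count concurrent intervals with a sweep; the peak is the room count.
Events (time:±→running): 1:+→1 2:+→2 2:+→3 2:+→4 … peak 4.

4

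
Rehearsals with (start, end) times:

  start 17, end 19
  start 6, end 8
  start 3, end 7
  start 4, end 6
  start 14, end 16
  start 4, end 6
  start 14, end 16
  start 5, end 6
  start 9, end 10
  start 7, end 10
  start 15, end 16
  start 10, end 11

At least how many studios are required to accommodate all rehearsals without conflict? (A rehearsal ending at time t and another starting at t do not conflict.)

The answer is the maximum number of intervals overlapping at any instant.
Events (time:±→running): 3:+→1 4:+→2 4:+→3 5:+→4 … peak 4.

4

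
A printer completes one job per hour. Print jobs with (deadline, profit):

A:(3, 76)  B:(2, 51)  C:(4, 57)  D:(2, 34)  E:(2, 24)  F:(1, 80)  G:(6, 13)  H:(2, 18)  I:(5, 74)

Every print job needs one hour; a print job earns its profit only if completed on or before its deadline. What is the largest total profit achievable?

Profit order: F=80 A=76 I=74 C=57 B=51 D=34 E=24 H=18 G=13
Assign: F→slot 1, A→slot 3, I→slot 5, C→slot 4, B→slot 2, D skipped, E skipped, H skipped, G→slot 6.
Slots: [1:F] [2:B] [3:A] [4:C] [5:I] [6:G]
Profit = 80 + 51 + 76 + 57 + 74 + 13 = 351

351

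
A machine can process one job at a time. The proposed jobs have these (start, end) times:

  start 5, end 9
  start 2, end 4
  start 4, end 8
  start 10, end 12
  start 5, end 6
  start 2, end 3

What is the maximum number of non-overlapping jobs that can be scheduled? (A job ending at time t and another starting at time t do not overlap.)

Sorted by end: (2,3)  (2,4)  (5,6)  (4,8)  (5,9)  (10,12)
take (2,3); skip (2,4); take (5,6); take (10,12).
Selected 3 jobs.

3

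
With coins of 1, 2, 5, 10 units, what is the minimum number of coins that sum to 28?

Use the largest denomination that fits, subtract, and repeat.
28 = 2×10 + 1×5 + 1×2 + 1×1
Total coins = 2 + 1 + 1 + 1 = 5

5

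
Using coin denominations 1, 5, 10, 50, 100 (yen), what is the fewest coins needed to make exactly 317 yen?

317 − 3×100→17 − 1×10→7 − 1×5→2 − 2×1→0
Total coins = 3 + 1 + 1 + 2 = 7

7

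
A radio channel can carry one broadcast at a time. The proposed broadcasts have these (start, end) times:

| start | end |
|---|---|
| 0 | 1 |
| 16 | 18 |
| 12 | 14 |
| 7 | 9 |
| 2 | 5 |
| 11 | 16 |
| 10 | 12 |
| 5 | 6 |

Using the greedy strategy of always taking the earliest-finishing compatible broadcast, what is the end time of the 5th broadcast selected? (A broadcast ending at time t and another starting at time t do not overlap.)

Sort by end time and greedily take each interval whose start is ≥ the last chosen end.
By end time: (0,1), (2,5), (5,6), (7,9), (10,12), (12,14), (11,16), (16,18).
Pick (0,1); next start ≥ 1 → (2,5); next start ≥ 5 → (5,6); next start ≥ 6 → (7,9); next start ≥ 9 → (10,12); next start ≥ 12 → (12,14); next start ≥ 14 → (16,18).
Selected: (0,1) (2,5) (5,6) (7,9) (10,12) (12,14) (16,18)

12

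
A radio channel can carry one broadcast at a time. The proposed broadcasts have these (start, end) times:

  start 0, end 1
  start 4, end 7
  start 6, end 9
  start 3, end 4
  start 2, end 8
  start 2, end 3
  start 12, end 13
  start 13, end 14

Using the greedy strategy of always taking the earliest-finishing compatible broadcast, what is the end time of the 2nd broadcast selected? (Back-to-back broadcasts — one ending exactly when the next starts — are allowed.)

3

Order by finish time; keep every interval that doesn't clash with the previous kept one.
By end time: (0,1), (2,3), (3,4), (4,7), (2,8), (6,9), (12,13), (13,14).
Pick (0,1); next start ≥ 1 → (2,3); next start ≥ 3 → (3,4); next start ≥ 4 → (4,7); next start ≥ 7 → (12,13); next start ≥ 13 → (13,14).
Selected: (0,1) (2,3) (3,4) (4,7) (12,13) (13,14)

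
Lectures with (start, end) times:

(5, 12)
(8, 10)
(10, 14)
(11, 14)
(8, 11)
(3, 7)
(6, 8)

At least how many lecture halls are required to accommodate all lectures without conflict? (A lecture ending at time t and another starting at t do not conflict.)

Count concurrent intervals with a sweep; the peak is the room count.
Events (time:±→running): 3:+→1 5:+→2 6:+→3 … peak 3.

3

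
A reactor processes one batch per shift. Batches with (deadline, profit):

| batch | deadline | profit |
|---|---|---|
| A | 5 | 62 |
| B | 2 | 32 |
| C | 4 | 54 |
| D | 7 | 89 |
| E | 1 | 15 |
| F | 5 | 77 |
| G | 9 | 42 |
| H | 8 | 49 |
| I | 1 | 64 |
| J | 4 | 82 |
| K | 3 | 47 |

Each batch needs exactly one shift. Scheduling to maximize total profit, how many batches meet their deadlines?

8

Profit order: D=89 J=82 F=77 I=64 A=62 C=54 H=49 K=47 G=42 B=32 E=15
Assign: D→slot 7, J→slot 4, F→slot 5, I→slot 1, A→slot 3, C→slot 2, H→slot 8, K skipped, G→slot 9, B skipped, E skipped.
Slots: [1:I] [2:C] [3:A] [4:J] [5:F] [7:D] [8:H] [9:G]
8 of 11 scheduled.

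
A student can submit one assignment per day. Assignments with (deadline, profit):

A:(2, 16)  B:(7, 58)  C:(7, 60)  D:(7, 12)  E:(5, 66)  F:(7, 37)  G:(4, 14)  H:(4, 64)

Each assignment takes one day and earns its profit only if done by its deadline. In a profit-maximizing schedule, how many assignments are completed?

7

Take jobs in profit order; each goes to the latest open slot no later than its deadline.
Profit order: E=66 H=64 C=60 B=58 F=37 A=16 G=14 D=12
Assign: E→slot 5, H→slot 4, C→slot 7, B→slot 6, F→slot 3, A→slot 2, G→slot 1, D skipped.
Slots: [1:G] [2:A] [3:F] [4:H] [5:E] [6:B] [7:C]
7 of 8 scheduled.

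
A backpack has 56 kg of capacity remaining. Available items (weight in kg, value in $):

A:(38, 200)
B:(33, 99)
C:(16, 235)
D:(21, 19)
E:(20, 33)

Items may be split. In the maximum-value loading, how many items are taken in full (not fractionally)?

Order: C (235/16=14.69) > A (200/38=5.26) > B (99/33=3.00) > E (33/20=1.65) > D (19/21=0.90)
Fill: take C (16 @ 235) → take A (38 @ 200) → take 2/33 of B → 6.00; 56/56 used.
2 item(s) taken whole; one partial (take 2/33 of B).

2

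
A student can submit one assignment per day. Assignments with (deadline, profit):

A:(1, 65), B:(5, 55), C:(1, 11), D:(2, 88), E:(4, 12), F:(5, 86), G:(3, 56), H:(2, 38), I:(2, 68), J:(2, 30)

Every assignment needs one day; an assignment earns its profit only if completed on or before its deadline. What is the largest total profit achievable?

353

Profit order: D=88 F=86 I=68 A=65 G=56 B=55 H=38 J=30 E=12 C=11
Assign: D→slot 2, F→slot 5, I→slot 1, A skipped, G→slot 3, B→slot 4, H skipped, J skipped, E skipped, C skipped.
Slots: [1:I] [2:D] [3:G] [4:B] [5:F]
Profit = 68 + 88 + 56 + 55 + 86 = 353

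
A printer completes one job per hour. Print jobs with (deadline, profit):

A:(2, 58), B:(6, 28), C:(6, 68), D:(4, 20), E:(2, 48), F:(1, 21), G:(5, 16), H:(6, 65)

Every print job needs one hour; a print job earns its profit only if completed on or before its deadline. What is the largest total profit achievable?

Take jobs in profit order; each goes to the latest open slot no later than its deadline.
By profit: C(d6,68), H(d6,65), A(d2,58), E(d2,48), B(d6,28), F(d1,21), D(d4,20), G(d5,16)
C→slot 6; H→slot 5; A→slot 2; E→slot 1; B→slot 4; F skipped; D→slot 3; G skipped.
Profit = 48 + 58 + 20 + 28 + 65 + 68 = 287

287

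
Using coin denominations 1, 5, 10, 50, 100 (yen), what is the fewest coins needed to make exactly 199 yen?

199 = 1×100 + 1×50 + 4×10 + 1×5 + 4×1
Total coins = 1 + 1 + 4 + 1 + 4 = 11

11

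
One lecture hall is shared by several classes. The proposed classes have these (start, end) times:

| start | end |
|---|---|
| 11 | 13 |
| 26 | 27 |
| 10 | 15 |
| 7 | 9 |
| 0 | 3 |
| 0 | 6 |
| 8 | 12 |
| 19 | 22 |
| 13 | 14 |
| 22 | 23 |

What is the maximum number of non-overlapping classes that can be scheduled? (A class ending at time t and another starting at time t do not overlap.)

7

By end time: (0,3), (0,6), (7,9), (8,12), (11,13), (13,14), (10,15), (19,22), (22,23), (26,27).
Pick (0,3); next start ≥ 3 → (7,9); next start ≥ 9 → (11,13); next start ≥ 13 → (13,14); next start ≥ 14 → (19,22); next start ≥ 22 → (22,23); next start ≥ 23 → (26,27).
Selected 7 classes.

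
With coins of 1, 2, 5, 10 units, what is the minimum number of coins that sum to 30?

Greedy: take as many of the largest coin as possible, then repeat with the remainder.
30 − 3×10→0
Total coins = 3 = 3

3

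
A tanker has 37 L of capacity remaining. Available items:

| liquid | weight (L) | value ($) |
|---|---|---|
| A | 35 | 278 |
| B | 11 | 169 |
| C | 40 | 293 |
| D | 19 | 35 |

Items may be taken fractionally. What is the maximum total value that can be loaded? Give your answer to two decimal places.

Order: B (169/11=15.36) > A (278/35=7.94) > C (293/40=7.33) > D (35/19=1.84)
Fill: take B (11 @ 169) → take 26/35 of A → 206.51; 37/37 used.
Total value = 375.51

375.51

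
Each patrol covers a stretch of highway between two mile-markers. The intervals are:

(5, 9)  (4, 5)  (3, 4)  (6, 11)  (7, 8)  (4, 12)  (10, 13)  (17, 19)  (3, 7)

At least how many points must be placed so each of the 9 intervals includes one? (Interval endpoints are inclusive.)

Process intervals by earliest right end; each time one isn't hit yet, stab at its right endpoint.
Sorted: [3,4] [4,5] [3,7] [7,8] [5,9] [6,11] [4,12] [10,13] [17,19]
{[3,4],[4,5],[3,7]} hit by 4; {[7,8],[5,9],[6,11],[4,12]} hit by 8; {[10,13]} hit by 13; {[17,19]} hit by 19.
Points: 4, 8, 13, 19 (4 total).

4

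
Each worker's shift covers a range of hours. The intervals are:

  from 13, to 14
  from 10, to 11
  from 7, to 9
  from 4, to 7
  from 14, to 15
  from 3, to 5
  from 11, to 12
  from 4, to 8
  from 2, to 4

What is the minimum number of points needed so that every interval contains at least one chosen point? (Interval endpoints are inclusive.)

4

Sort by right endpoint; whenever an interval is uncovered, place a point at its right end.
By right end: [2,4]  [3,5]  [4,7]  [4,8]  [7,9]  [10,11]  [11,12]  [13,14]  [14,15]
[2,4] uncovered → point at 4; [7,9] uncovered → point at 9; [10,11] uncovered → point at 11; [13,14] uncovered → point at 14.
Points: 4, 9, 11, 14 (4 total).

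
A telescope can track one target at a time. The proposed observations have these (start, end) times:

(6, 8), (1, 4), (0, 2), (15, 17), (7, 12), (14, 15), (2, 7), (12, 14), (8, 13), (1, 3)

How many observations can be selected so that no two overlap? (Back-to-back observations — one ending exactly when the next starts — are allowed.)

By end time: (0,2), (1,3), (1,4), (2,7), (6,8), (7,12), (8,13), (12,14), (14,15), (15,17).
Pick (0,2); next start ≥ 2 → (2,7); next start ≥ 7 → (7,12); next start ≥ 12 → (12,14); next start ≥ 14 → (14,15); next start ≥ 15 → (15,17).
Selected 6 observations.

6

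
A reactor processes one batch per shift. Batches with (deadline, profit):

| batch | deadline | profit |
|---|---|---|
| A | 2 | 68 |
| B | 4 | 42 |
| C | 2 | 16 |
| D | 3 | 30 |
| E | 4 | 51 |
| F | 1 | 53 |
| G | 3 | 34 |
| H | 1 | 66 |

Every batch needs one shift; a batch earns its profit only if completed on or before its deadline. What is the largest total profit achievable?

Take jobs in profit order; each goes to the latest open slot no later than its deadline.
By profit: A(d2,68), H(d1,66), F(d1,53), E(d4,51), B(d4,42), G(d3,34), D(d3,30), C(d2,16)
A→slot 2; H→slot 1; F skipped; E→slot 4; B→slot 3; G skipped; D skipped; C skipped.
Profit = 66 + 68 + 42 + 51 = 227

227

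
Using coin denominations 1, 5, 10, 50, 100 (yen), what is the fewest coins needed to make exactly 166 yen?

166 = 1×100 + 1×50 + 1×10 + 1×5 + 1×1
Total coins = 1 + 1 + 1 + 1 + 1 = 5

5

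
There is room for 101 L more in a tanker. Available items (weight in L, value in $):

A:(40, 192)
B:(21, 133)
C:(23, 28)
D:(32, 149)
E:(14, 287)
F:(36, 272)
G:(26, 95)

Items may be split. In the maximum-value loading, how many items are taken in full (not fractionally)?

Greedy by value/weight ratio, highest first.
Order: E (287/14=20.50) > F (272/36=7.56) > B (133/21=6.33) > A (192/40=4.80) > D (149/32=4.66) > G (95/26=3.65) > C (28/23=1.22)
Fill: take E (14 @ 287) → take F (36 @ 272) → take B (21 @ 133) → take 30/40 of A → 144.00; 101/101 used.
3 item(s) taken whole; one partial (take 30/40 of A).

3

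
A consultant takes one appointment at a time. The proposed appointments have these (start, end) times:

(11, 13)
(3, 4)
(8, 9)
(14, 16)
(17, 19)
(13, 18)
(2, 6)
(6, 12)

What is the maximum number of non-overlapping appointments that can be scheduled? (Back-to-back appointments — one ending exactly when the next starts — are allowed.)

5

Sort by end time and greedily take each interval whose start is ≥ the last chosen end.
By end time: (3,4), (2,6), (8,9), (6,12), (11,13), (14,16), (13,18), (17,19).
Pick (3,4); next start ≥ 4 → (8,9); next start ≥ 9 → (11,13); next start ≥ 13 → (14,16); next start ≥ 16 → (17,19).
Selected 5 appointments.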